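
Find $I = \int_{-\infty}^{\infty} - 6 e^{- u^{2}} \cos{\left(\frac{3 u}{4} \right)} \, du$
$- \frac{6 \sqrt{\pi}}{e^{\frac{9}{64}}}$

Let $b$ denote the cosine frequency and define $I(b) = \int_{-\infty}^{\infty} - 6 e^{- u^{2}} \cos{\left(b u \right)} \, du$.

Differentiating under the integral sign,
$$I'(b) = \int_{-\infty}^{\infty} 6 u e^{- u^{2}} \sin{\left(b u \right)} \, du.$$

Integrate $\int_{-\infty}^{\infty} u \sin(b u)\, e^{- u^{2}}\, du$ by parts with $w = \sin(b u)$ and $dv = u\, e^{- u^{2}}\, du$, giving $v = - \frac{e^{- u^{2}}}{2}$. The boundary term vanishes and
$$\int_{-\infty}^{\infty} u \sin(b u)\, e^{- u^{2}}\, du = \frac{b}{2} \int_{-\infty}^{\infty} \cos(b u)\, e^{- u^{2}}\, du,$$
so $I'(b) = - \frac{b}{2}\, I(b)$.

This is a separable first-order ODE; solving with the initial condition $I(0) = \int_{-\infty}^{\infty} - 6 e^{- u^{2}}\,du = - 6 \sqrt{\pi}$ gives
$$I(b) = - 6 \sqrt{\pi} e^{- \frac{b^{2}}{4}}.$$

Setting $b = \frac{3}{4}$:
$$I = - \frac{6 \sqrt{\pi}}{e^{\frac{9}{64}}}.$$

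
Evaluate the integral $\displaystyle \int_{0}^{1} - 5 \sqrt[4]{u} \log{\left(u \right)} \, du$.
$\frac{16}{5}$

Begin with the known integral
$$J(a) = \int_{0}^{1} - 5 u^{a} \, du = - \frac{5}{a + 1}.$$

Differentiating under the integral sign brings down a factor of $\ln u$:
$$\frac{dJ}{da} = \int_{0}^{1} - 5 u^{a} \log{\left(u \right)} \, du = \frac{5}{\left(a + 1\right)^{2}}.$$

The integral on the left is $I$, so $I = \frac{5}{\left(a + 1\right)^{2}}$.

Setting $a = \frac{1}{4}$:
$$I = \frac{16}{5}.$$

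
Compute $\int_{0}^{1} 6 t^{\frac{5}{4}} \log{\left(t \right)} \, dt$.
$- \frac{32}{27}$

Consider the simpler parametrised integral
$$J(a) = \int_{0}^{1} 6 t^{a} \, dt = \frac{6}{a + 1}.$$

Differentiating under the integral sign brings down a factor of $\ln t$:
$$\frac{dJ}{da} = \int_{0}^{1} 6 t^{a} \log{\left(t \right)} \, dt = - \frac{6}{\left(a + 1\right)^{2}}.$$

The integral on the left is $I$, so $I = - \frac{6}{\left(a + 1\right)^{2}}$.

Setting $a = \frac{5}{4}$:
$$I = - \frac{32}{27}.$$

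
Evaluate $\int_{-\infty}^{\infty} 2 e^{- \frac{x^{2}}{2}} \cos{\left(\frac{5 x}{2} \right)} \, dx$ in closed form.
$\frac{2 \sqrt{2} \sqrt{\pi}}{e^{\frac{25}{8}}}$

Treat the cosine frequency as a parameter and define $I(b) = \int_{-\infty}^{\infty} 2 e^{- \frac{x^{2}}{2}} \cos{\left(b x \right)} \, dx$.

Differentiating under the integral sign,
$$I'(b) = \int_{-\infty}^{\infty} - 2 x e^{- \frac{x^{2}}{2}} \sin{\left(b x \right)} \, dx.$$

Integrate $\int_{-\infty}^{\infty} x \sin(b x)\, e^{- \frac{x^{2}}{2}}\, dx$ by parts with $u = \sin(b x)$ and $dv = x\, e^{- \frac{x^{2}}{2}}\, dx$, giving $v = - e^{- \frac{x^{2}}{2}}$. The boundary term vanishes and
$$\int_{-\infty}^{\infty} x \sin(b x)\, e^{- \frac{x^{2}}{2}}\, dx = b \int_{-\infty}^{\infty} \cos(b x)\, e^{- \frac{x^{2}}{2}}\, dx,$$
so $I'(b) = - b\, I(b)$.

This is a separable first-order ODE; solving with the initial condition $I(0) = \int_{-\infty}^{\infty} 2 e^{- \frac{x^{2}}{2}}\,dx = 2 \sqrt{2} \sqrt{\pi}$ gives
$$I(b) = 2 \sqrt{2} \sqrt{\pi} e^{- \frac{b^{2}}{2}}.$$

Setting $b = \frac{5}{2}$:
$$I = \frac{2 \sqrt{2} \sqrt{\pi}}{e^{\frac{25}{8}}}.$$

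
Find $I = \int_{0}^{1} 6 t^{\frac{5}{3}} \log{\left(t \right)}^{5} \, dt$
$- \frac{32805}{16384}$

Start from the elementary integral
$$J(a) = \int_{0}^{1} 6 t^{a} \, dt = \frac{6}{a + 1}.$$

Differentiating under the integral sign brings down a factor of $\ln t$:
$$\frac{dJ}{da} = \int_{0}^{1} 6 t^{a} \log{\left(t \right)} \, dt = - \frac{6}{\left(a + 1\right)^{2}}.$$

Repeating $5$ times in total — each differentiation brings down another $\ln t$ — gives
$$\frac{d^{5}J}{da^{5}} = \int_{0}^{1} 6 t^{a} \log{\left(t \right)}^{5} \, dt = - \frac{720}{\left(a + 1\right)^{6}},$$
and the integrand here is exactly the target integrand, so $I = - \frac{720}{\left(a + 1\right)^{6}}$.

Setting $a = \frac{5}{3}$:
$$I = - \frac{32805}{16384}.$$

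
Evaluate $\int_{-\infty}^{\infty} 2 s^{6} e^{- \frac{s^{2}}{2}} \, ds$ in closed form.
$30 \sqrt{2} \sqrt{\pi}$

Consider the simpler parametrised integral
$$J(a) = \int_{-\infty}^{\infty} 2 e^{- a s^{2}} \, ds = \frac{2 \sqrt{\pi}}{\sqrt{a}}.$$

Differentiating under the integral sign brings down a factor of $(-s^2)$:
$$\frac{dJ}{da} = \int_{-\infty}^{\infty} - 2 s^{2} e^{- a s^{2}} \, ds = - \frac{\sqrt{\pi}}{a^{\frac{3}{2}}}.$$

Repeating $3$ times in total — each differentiation brings down another $(-s^2)$ — gives
$$\frac{d^{3}J}{da^{3}} = \int_{-\infty}^{\infty} - 2 s^{6} e^{- a s^{2}} \, ds = - \frac{15 \sqrt{\pi}}{4 a^{\frac{7}{2}}},$$
and the integrand here is $(-1)^{3}$ times the target integrand, so $I = (-1)^{3}\,\frac{d^{3}J}{da^{3}} = \frac{15 \sqrt{\pi}}{4 a^{\frac{7}{2}}}$.

Setting $a = \frac{1}{2}$:
$$I = 30 \sqrt{2} \sqrt{\pi}.$$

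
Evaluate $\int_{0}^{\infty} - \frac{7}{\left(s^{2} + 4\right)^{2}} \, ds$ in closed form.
$- \frac{7 \pi}{32}$

Start from the standard arctangent integral
$$J(a) = \int_{0}^{\infty} - \frac{7}{a^{2} + s^{2}} \, ds = - \frac{7 \pi}{2 a}.$$

Differentiating under the integral sign with respect to $a$,
$$\frac{dJ}{da} = \int_{0}^{\infty} \frac{14 a}{\left(a^{2} + s^{2}\right)^{2}} \, ds = \frac{7 \pi}{2 a^{2}},$$
so $\int_{0}^{\infty} - \frac{7}{\left(a^{2} + s^{2}\right)^{2}} \, ds = - \frac{7 \pi}{4 a^{3}}$.

Setting $a = 2$:
$$I = - \frac{7 \pi}{32}.$$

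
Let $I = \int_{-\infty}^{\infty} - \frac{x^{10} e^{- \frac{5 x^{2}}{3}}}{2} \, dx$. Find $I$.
$- \frac{45927 \sqrt{15} \sqrt{\pi}}{200000}$

Start from the elementary integral
$$J(a) = \int_{-\infty}^{\infty} - \frac{e^{- a x^{2}}}{2} \, dx = - \frac{\sqrt{\pi}}{2 \sqrt{a}}.$$

Differentiating under the integral sign brings down a factor of $(-x^2)$:
$$\frac{dJ}{da} = \int_{-\infty}^{\infty} \frac{x^{2} e^{- a x^{2}}}{2} \, dx = \frac{\sqrt{\pi}}{4 a^{\frac{3}{2}}}.$$

Repeating $5$ times in total — each differentiation brings down another $(-x^2)$ — gives
$$\frac{d^{5}J}{da^{5}} = \int_{-\infty}^{\infty} \frac{x^{10} e^{- a x^{2}}}{2} \, dx = \frac{945 \sqrt{\pi}}{64 a^{\frac{11}{2}}},$$
and the integrand here is $(-1)^{5}$ times the target integrand, so $I = (-1)^{5}\,\frac{d^{5}J}{da^{5}} = - \frac{945 \sqrt{\pi}}{64 a^{\frac{11}{2}}}$.

Setting $a = \frac{5}{3}$:
$$I = - \frac{45927 \sqrt{15} \sqrt{\pi}}{200000}.$$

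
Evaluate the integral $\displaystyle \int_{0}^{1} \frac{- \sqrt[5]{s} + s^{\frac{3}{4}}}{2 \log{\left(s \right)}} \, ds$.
$\log{\left(\frac{\sqrt{210}}{12} \right)}$

Introduce a parameter $a$ in the exponent: let $I(a) = \int_{0}^{1} \frac{s^{\frac{3}{4}} - s^{a}}{2 \log{\left(s \right)}} \, ds$.

Since $\dfrac{\partial}{\partial a}\,s^{a} = s^{a} \ln s$, the $\ln s$ in the denominator cancels and
$$\frac{dI}{da} = \int_{0}^{1} - \frac{1}{2} s^{a} \, ds = - \frac{1}{2} \left[\frac{s^{a+1}}{a+1}\right]_0^1 = - \frac{1}{2 a + 2}.$$

Integrating with respect to $a$ gives $I(a) = - \frac{\log{\left(a + 1 \right)}}{2} - \log{\left(2 \right)} + \frac{\log{\left(7 \right)}}{2} + C$.

At $a = \frac{3}{4}$ the integrand is identically $0$, so $I(\frac{3}{4}) = 0$. The closed form gives $0$, hence $C = 0$.

Setting $a = \frac{1}{5}$:
$$I = \log{\left(\frac{\sqrt{210}}{12} \right)}.$$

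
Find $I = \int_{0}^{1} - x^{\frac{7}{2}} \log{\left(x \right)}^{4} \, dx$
$- \frac{256}{19683}$

Start from the elementary integral
$$J(a) = \int_{0}^{1} - x^{a} \, dx = - \frac{1}{a + 1}.$$

Differentiating under the integral sign brings down a factor of $\ln x$:
$$\frac{dJ}{da} = \int_{0}^{1} - x^{a} \log{\left(x \right)} \, dx = \frac{1}{\left(a + 1\right)^{2}}.$$

Repeating $4$ times in total — each differentiation brings down another $\ln x$ — gives
$$\frac{d^{4}J}{da^{4}} = \int_{0}^{1} - x^{a} \log{\left(x \right)}^{4} \, dx = - \frac{24}{\left(a + 1\right)^{5}},$$
and the integrand here is exactly the target integrand, so $I = - \frac{24}{\left(a + 1\right)^{5}}$.

Setting $a = \frac{7}{2}$:
$$I = - \frac{256}{19683}.$$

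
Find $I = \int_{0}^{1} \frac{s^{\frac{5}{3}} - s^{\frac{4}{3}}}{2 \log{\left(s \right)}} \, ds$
$- \frac{\log{\left(14 \right)}}{2} + 2 \log{\left(2 \right)}$

Introduce a parameter $a$ in the exponent: let $I(a) = \int_{0}^{1} \frac{s^{\frac{5}{3}} - s^{a}}{2 \log{\left(s \right)}} \, ds$.

Since $\dfrac{\partial}{\partial a}\,s^{a} = s^{a} \ln s$, the $\ln s$ in the denominator cancels and
$$\frac{dI}{da} = \int_{0}^{1} - \frac{1}{2} s^{a} \, ds = - \frac{1}{2} \left[\frac{s^{a+1}}{a+1}\right]_0^1 = - \frac{1}{2 a + 2}.$$

Integrating with respect to $a$ gives $I(a) = - \log{\left(\frac{\sqrt{6} \sqrt{a + 1}}{4} \right)} + C$.

At $a = \frac{5}{3}$ the integrand is identically $0$, so $I(\frac{5}{3}) = 0$. The closed form gives $0$, hence $C = 0$.

Setting $a = \frac{4}{3}$:
$$I = - \frac{\log{\left(14 \right)}}{2} + 2 \log{\left(2 \right)}.$$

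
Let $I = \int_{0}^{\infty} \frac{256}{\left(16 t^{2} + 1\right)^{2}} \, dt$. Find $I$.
$16 \pi$

Begin with the known result
$$J(a) = \int_{0}^{\infty} \frac{1}{a^{2} + t^{2}} \, dt = \frac{\pi}{2 a}.$$

Differentiating under the integral sign with respect to $a$,
$$\frac{dJ}{da} = \int_{0}^{\infty} - \frac{2 a}{\left(a^{2} + t^{2}\right)^{2}} \, dt = - \frac{\pi}{2 a^{2}},$$
so $\int_{0}^{\infty} \frac{1}{\left(a^{2} + t^{2}\right)^{2}} \, dt = \frac{\pi}{4 a^{3}}$.

Setting $a = \frac{1}{4}$:
$$I = 16 \pi.$$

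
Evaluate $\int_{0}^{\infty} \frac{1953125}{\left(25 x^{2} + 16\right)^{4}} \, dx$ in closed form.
$\frac{1953125 \pi}{524288}$

Start from the standard arctangent integral
$$J(a) = \int_{0}^{\infty} \frac{5}{a^{2} + x^{2}} \, dx = \frac{5 \pi}{2 a}.$$

Differentiating under the integral sign with respect to $a$,
$$\frac{dJ}{da} = \int_{0}^{\infty} - \frac{10 a}{\left(a^{2} + x^{2}\right)^{2}} \, dx = - \frac{5 \pi}{2 a^{2}},$$
so $\int_{0}^{\infty} \frac{5}{\left(a^{2} + x^{2}\right)^{2}} \, dx = \frac{5 \pi}{4 a^{3}}$.

Repeating — each differentiation of $1/(x^2+a^2)^j$ produces $-2ja/(x^2+a^2)^{j+1}$ — and dividing through by $-2ja$ at each step yields, after $3$ differentiations in total,
$$\int_{0}^{\infty} \frac{5}{\left(a^{2} + x^{2}\right)^{4}} \, dx = \frac{25 \pi}{32 a^{7}}.$$

Setting $a = \frac{4}{5}$:
$$I = \frac{1953125 \pi}{524288}.$$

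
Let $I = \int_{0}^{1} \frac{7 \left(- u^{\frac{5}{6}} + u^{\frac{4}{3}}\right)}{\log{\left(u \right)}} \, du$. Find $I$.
$\log{\left(\frac{105413504}{19487171} \right)}$

Replace the exponent $\frac{4}{3}$ by a parameter $a$: let $I(a) = \int_{0}^{1} \frac{7 \left(- u^{\frac{5}{6}} + u^{a}\right)}{\log{\left(u \right)}} \, du$.

Since $\dfrac{\partial}{\partial a}\,u^{a} = u^{a} \ln u$, the $\ln u$ in the denominator cancels and
$$\frac{dI}{da} = \int_{0}^{1} 7 u^{a} \, du = 7 \left[\frac{u^{a+1}}{a+1}\right]_0^1 = \frac{7}{a + 1}.$$

Integrating with respect to $a$ gives $I(a) = \log{\left(\frac{279936 \left(a + 1\right)^{7}}{19487171} \right)} + C$.

At $a = \frac{5}{6}$ the integrand is identically $0$, so $I(\frac{5}{6}) = 0$. The closed form gives $0$, hence $C = 0$.

Setting $a = \frac{4}{3}$:
$$I = \log{\left(\frac{105413504}{19487171} \right)}.$$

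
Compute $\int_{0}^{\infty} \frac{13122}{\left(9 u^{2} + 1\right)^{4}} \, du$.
$\frac{10935 \pi}{16}$

Start from the standard arctangent integral
$$J(a) = \int_{0}^{\infty} \frac{2}{a^{2} + u^{2}} \, du = \frac{\pi}{a}.$$

Differentiating under the integral sign with respect to $a$,
$$\frac{dJ}{da} = \int_{0}^{\infty} - \frac{4 a}{\left(a^{2} + u^{2}\right)^{2}} \, du = - \frac{\pi}{a^{2}},$$
so $\int_{0}^{\infty} \frac{2}{\left(a^{2} + u^{2}\right)^{2}} \, du = \frac{\pi}{2 a^{3}}$.

Repeating — each differentiation of $1/(u^2+a^2)^j$ produces $-2ja/(u^2+a^2)^{j+1}$ — and dividing through by $-2ja$ at each step yields, after $3$ differentiations in total,
$$\int_{0}^{\infty} \frac{2}{\left(a^{2} + u^{2}\right)^{4}} \, du = \frac{5 \pi}{16 a^{7}}.$$

Setting $a = \frac{1}{3}$:
$$I = \frac{10935 \pi}{16}.$$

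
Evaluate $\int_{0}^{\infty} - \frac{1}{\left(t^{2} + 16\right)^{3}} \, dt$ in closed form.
$- \frac{3 \pi}{16384}$

Start from the standard arctangent integral
$$J(a) = \int_{0}^{\infty} - \frac{1}{a^{2} + t^{2}} \, dt = - \frac{\pi}{2 a}.$$

Differentiating under the integral sign with respect to $a$,
$$\frac{dJ}{da} = \int_{0}^{\infty} \frac{2 a}{\left(a^{2} + t^{2}\right)^{2}} \, dt = \frac{\pi}{2 a^{2}},$$
so $\int_{0}^{\infty} - \frac{1}{\left(a^{2} + t^{2}\right)^{2}} \, dt = - \frac{\pi}{4 a^{3}}$.

Repeating — each differentiation of $1/(t^2+a^2)^j$ produces $-2ja/(t^2+a^2)^{j+1}$ — and dividing through by $-2ja$ at each step yields, after $2$ differentiations in total,
$$\int_{0}^{\infty} - \frac{1}{\left(a^{2} + t^{2}\right)^{3}} \, dt = - \frac{3 \pi}{16 a^{5}}.$$

Setting $a = 4$:
$$I = - \frac{3 \pi}{16384}.$$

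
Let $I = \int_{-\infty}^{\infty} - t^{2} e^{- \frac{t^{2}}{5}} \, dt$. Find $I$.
$- \frac{5 \sqrt{5} \sqrt{\pi}}{2}$

Start from the elementary integral
$$J(a) = \int_{-\infty}^{\infty} - e^{- a t^{2}} \, dt = - \frac{\sqrt{\pi}}{\sqrt{a}}.$$

Differentiating under the integral sign brings down a factor of $(-t^2)$:
$$\frac{dJ}{da} = \int_{-\infty}^{\infty} t^{2} e^{- a t^{2}} \, dt = \frac{\sqrt{\pi}}{2 a^{\frac{3}{2}}}.$$

The integral on the left is $-I$, so $I = - \frac{\sqrt{\pi}}{2 a^{\frac{3}{2}}}$.

Setting $a = \frac{1}{5}$:
$$I = - \frac{5 \sqrt{5} \sqrt{\pi}}{2}.$$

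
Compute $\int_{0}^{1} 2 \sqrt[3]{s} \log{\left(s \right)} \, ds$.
$- \frac{9}{8}$

Start from the elementary integral
$$J(a) = \int_{0}^{1} 2 s^{a} \, ds = \frac{2}{a + 1}.$$

Differentiating under the integral sign brings down a factor of $\ln s$:
$$\frac{dJ}{da} = \int_{0}^{1} 2 s^{a} \log{\left(s \right)} \, ds = - \frac{2}{\left(a + 1\right)^{2}}.$$

The integral on the left is $I$, so $I = - \frac{2}{\left(a + 1\right)^{2}}$.

Setting $a = \frac{1}{3}$:
$$I = - \frac{9}{8}.$$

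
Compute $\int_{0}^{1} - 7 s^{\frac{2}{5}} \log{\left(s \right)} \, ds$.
$\frac{25}{7}$

Begin with the known integral
$$J(a) = \int_{0}^{1} - 7 s^{a} \, ds = - \frac{7}{a + 1}.$$

Differentiating under the integral sign brings down a factor of $\ln s$:
$$\frac{dJ}{da} = \int_{0}^{1} - 7 s^{a} \log{\left(s \right)} \, ds = \frac{7}{\left(a + 1\right)^{2}}.$$

The integral on the left is $I$, so $I = \frac{7}{\left(a + 1\right)^{2}}$.

Setting $a = \frac{2}{5}$:
$$I = \frac{25}{7}.$$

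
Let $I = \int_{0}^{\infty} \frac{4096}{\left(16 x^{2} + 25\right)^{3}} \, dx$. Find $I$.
$\frac{192 \pi}{3125}$

Begin with the known result
$$J(a) = \int_{0}^{\infty} \frac{1}{a^{2} + x^{2}} \, dx = \frac{\pi}{2 a}.$$

Differentiating under the integral sign with respect to $a$,
$$\frac{dJ}{da} = \int_{0}^{\infty} - \frac{2 a}{\left(a^{2} + x^{2}\right)^{2}} \, dx = - \frac{\pi}{2 a^{2}},$$
so $\int_{0}^{\infty} \frac{1}{\left(a^{2} + x^{2}\right)^{2}} \, dx = \frac{\pi}{4 a^{3}}$.

Repeating — each differentiation of $1/(x^2+a^2)^j$ produces $-2ja/(x^2+a^2)^{j+1}$ — and dividing through by $-2ja$ at each step yields, after $2$ differentiations in total,
$$\int_{0}^{\infty} \frac{1}{\left(a^{2} + x^{2}\right)^{3}} \, dx = \frac{3 \pi}{16 a^{5}}.$$

Setting $a = \frac{5}{4}$:
$$I = \frac{192 \pi}{3125}.$$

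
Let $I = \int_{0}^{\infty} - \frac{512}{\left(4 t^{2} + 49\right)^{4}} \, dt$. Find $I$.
$- \frac{40 \pi}{823543}$

Begin with the known result
$$J(a) = \int_{0}^{\infty} - \frac{2}{a^{2} + t^{2}} \, dt = - \frac{\pi}{a}.$$

Differentiating under the integral sign with respect to $a$,
$$\frac{dJ}{da} = \int_{0}^{\infty} \frac{4 a}{\left(a^{2} + t^{2}\right)^{2}} \, dt = \frac{\pi}{a^{2}},$$
so $\int_{0}^{\infty} - \frac{2}{\left(a^{2} + t^{2}\right)^{2}} \, dt = - \frac{\pi}{2 a^{3}}$.

Repeating — each differentiation of $1/(t^2+a^2)^j$ produces $-2ja/(t^2+a^2)^{j+1}$ — and dividing through by $-2ja$ at each step yields, after $3$ differentiations in total,
$$\int_{0}^{\infty} - \frac{2}{\left(a^{2} + t^{2}\right)^{4}} \, dt = - \frac{5 \pi}{16 a^{7}}.$$

Setting $a = \frac{7}{2}$:
$$I = - \frac{40 \pi}{823543}.$$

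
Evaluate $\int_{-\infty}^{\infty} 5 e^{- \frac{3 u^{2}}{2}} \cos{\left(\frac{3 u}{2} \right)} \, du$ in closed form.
$\frac{5 \sqrt{6} \sqrt{\pi}}{3 e^{\frac{3}{8}}}$

Let $b$ denote the cosine frequency and define $I(b) = \int_{-\infty}^{\infty} 5 e^{- \frac{3 u^{2}}{2}} \cos{\left(b u \right)} \, du$.

Differentiating under the integral sign,
$$I'(b) = \int_{-\infty}^{\infty} - 5 u e^{- \frac{3 u^{2}}{2}} \sin{\left(b u \right)} \, du.$$

Integrate $\int_{-\infty}^{\infty} u \sin(b u)\, e^{- \frac{3 u^{2}}{2}}\, du$ by parts with $w = \sin(b u)$ and $dv = u\, e^{- \frac{3 u^{2}}{2}}\, du$, giving $v = - \frac{e^{- \frac{3 u^{2}}{2}}}{3}$. The boundary term vanishes and
$$\int_{-\infty}^{\infty} u \sin(b u)\, e^{- \frac{3 u^{2}}{2}}\, du = \frac{b}{3} \int_{-\infty}^{\infty} \cos(b u)\, e^{- \frac{3 u^{2}}{2}}\, du,$$
so $I'(b) = - \frac{b}{3}\, I(b)$.

This is a separable first-order ODE; solving with the initial condition $I(0) = \int_{-\infty}^{\infty} 5 e^{- \frac{3 u^{2}}{2}}\,du = \frac{5 \sqrt{6} \sqrt{\pi}}{3}$ gives
$$I(b) = \frac{5 \sqrt{6} \sqrt{\pi} e^{- \frac{b^{2}}{6}}}{3}.$$

Setting $b = \frac{3}{2}$:
$$I = \frac{5 \sqrt{6} \sqrt{\pi}}{3 e^{\frac{3}{8}}}.$$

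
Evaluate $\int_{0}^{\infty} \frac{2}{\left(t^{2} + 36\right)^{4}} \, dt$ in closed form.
$\frac{5 \pi}{4478976}$

Recall the elementary integral
$$J(a) = \int_{0}^{\infty} \frac{2}{a^{2} + t^{2}} \, dt = \frac{\pi}{a}.$$

Differentiating under the integral sign with respect to $a$,
$$\frac{dJ}{da} = \int_{0}^{\infty} - \frac{4 a}{\left(a^{2} + t^{2}\right)^{2}} \, dt = - \frac{\pi}{a^{2}},$$
so $\int_{0}^{\infty} \frac{2}{\left(a^{2} + t^{2}\right)^{2}} \, dt = \frac{\pi}{2 a^{3}}$.

Repeating — each differentiation of $1/(t^2+a^2)^j$ produces $-2ja/(t^2+a^2)^{j+1}$ — and dividing through by $-2ja$ at each step yields, after $3$ differentiations in total,
$$\int_{0}^{\infty} \frac{2}{\left(a^{2} + t^{2}\right)^{4}} \, dt = \frac{5 \pi}{16 a^{7}}.$$

Setting $a = 6$:
$$I = \frac{5 \pi}{4478976}.$$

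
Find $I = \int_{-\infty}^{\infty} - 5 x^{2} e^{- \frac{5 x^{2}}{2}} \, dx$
$- \frac{\sqrt{10} \sqrt{\pi}}{5}$

Begin with the known integral
$$J(a) = \int_{-\infty}^{\infty} - 5 e^{- a x^{2}} \, dx = - \frac{5 \sqrt{\pi}}{\sqrt{a}}.$$

Differentiating under the integral sign brings down a factor of $(-x^2)$:
$$\frac{dJ}{da} = \int_{-\infty}^{\infty} 5 x^{2} e^{- a x^{2}} \, dx = \frac{5 \sqrt{\pi}}{2 a^{\frac{3}{2}}}.$$

The integral on the left is $-I$, so $I = - \frac{5 \sqrt{\pi}}{2 a^{\frac{3}{2}}}$.

Setting $a = \frac{5}{2}$:
$$I = - \frac{\sqrt{10} \sqrt{\pi}}{5}.$$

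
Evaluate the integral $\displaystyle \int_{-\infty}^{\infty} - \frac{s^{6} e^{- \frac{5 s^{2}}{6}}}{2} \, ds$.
$- \frac{81 \sqrt{30} \sqrt{\pi}}{250}$

Consider the simpler parametrised integral
$$J(a) = \int_{-\infty}^{\infty} - \frac{e^{- a s^{2}}}{2} \, ds = - \frac{\sqrt{\pi}}{2 \sqrt{a}}.$$

Differentiating under the integral sign brings down a factor of $(-s^2)$:
$$\frac{dJ}{da} = \int_{-\infty}^{\infty} \frac{s^{2} e^{- a s^{2}}}{2} \, ds = \frac{\sqrt{\pi}}{4 a^{\frac{3}{2}}}.$$

Repeating $3$ times in total — each differentiation brings down another $(-s^2)$ — gives
$$\frac{d^{3}J}{da^{3}} = \int_{-\infty}^{\infty} \frac{s^{6} e^{- a s^{2}}}{2} \, ds = \frac{15 \sqrt{\pi}}{16 a^{\frac{7}{2}}},$$
and the integrand here is $(-1)^{3}$ times the target integrand, so $I = (-1)^{3}\,\frac{d^{3}J}{da^{3}} = - \frac{15 \sqrt{\pi}}{16 a^{\frac{7}{2}}}$.

Setting $a = \frac{5}{6}$:
$$I = - \frac{81 \sqrt{30} \sqrt{\pi}}{250}.$$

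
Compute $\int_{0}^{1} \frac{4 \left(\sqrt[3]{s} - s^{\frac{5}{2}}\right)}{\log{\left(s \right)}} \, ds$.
$- \log{\left(\frac{194481}{4096} \right)}$

Consider the one-parameter family: let $I(a) = \int_{0}^{1} \frac{4 \left(\sqrt[3]{s} - s^{a}\right)}{\log{\left(s \right)}} \, ds$.

Since $\dfrac{\partial}{\partial a}\,s^{a} = s^{a} \ln s$, the $\ln s$ in the denominator cancels and
$$\frac{dI}{da} = \int_{0}^{1} -4 s^{a} \, ds = -4 \left[\frac{s^{a+1}}{a+1}\right]_0^1 = - \frac{4}{a + 1}.$$

Integrating with respect to $a$ gives $I(a) = - \log{\left(\frac{81 \left(a + 1\right)^{4}}{256} \right)} + C$.

At $a = \frac{1}{3}$ the integrand is identically $0$, so $I(\frac{1}{3}) = 0$. The closed form gives $0$, hence $C = 0$.

Setting $a = \frac{5}{2}$:
$$I = - \log{\left(\frac{194481}{4096} \right)}.$$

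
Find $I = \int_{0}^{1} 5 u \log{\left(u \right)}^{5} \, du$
$- \frac{75}{8}$

Start from the elementary integral
$$J(a) = \int_{0}^{1} 5 u^{a} \, du = \frac{5}{a + 1}.$$

Differentiating under the integral sign brings down a factor of $\ln u$:
$$\frac{dJ}{da} = \int_{0}^{1} 5 u^{a} \log{\left(u \right)} \, du = - \frac{5}{\left(a + 1\right)^{2}}.$$

Repeating $5$ times in total — each differentiation brings down another $\ln u$ — gives
$$\frac{d^{5}J}{da^{5}} = \int_{0}^{1} 5 u^{a} \log{\left(u \right)}^{5} \, du = - \frac{600}{\left(a + 1\right)^{6}},$$
and the integrand here is exactly the target integrand, so $I = - \frac{600}{\left(a + 1\right)^{6}}$.

Setting $a = 1$:
$$I = - \frac{75}{8}.$$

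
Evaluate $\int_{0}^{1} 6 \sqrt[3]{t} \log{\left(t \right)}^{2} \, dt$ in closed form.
$\frac{81}{16}$

Start from the elementary integral
$$J(a) = \int_{0}^{1} 6 t^{a} \, dt = \frac{6}{a + 1}.$$

Differentiating under the integral sign brings down a factor of $\ln t$:
$$\frac{dJ}{da} = \int_{0}^{1} 6 t^{a} \log{\left(t \right)} \, dt = - \frac{6}{\left(a + 1\right)^{2}}.$$

Repeating twice in total — each differentiation brings down another $\ln t$ — gives
$$\frac{d^{2}J}{da^{2}} = \int_{0}^{1} 6 t^{a} \log{\left(t \right)}^{2} \, dt = \frac{12}{\left(a + 1\right)^{3}},$$
and the integrand here is exactly the target integrand, so $I = \frac{12}{\left(a + 1\right)^{3}}$.

Setting $a = \frac{1}{3}$:
$$I = \frac{81}{16}.$$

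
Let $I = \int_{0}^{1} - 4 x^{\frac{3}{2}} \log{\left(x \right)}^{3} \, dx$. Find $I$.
$\frac{384}{625}$

Start from the elementary integral
$$J(a) = \int_{0}^{1} - 4 x^{a} \, dx = - \frac{4}{a + 1}.$$

Differentiating under the integral sign brings down a factor of $\ln x$:
$$\frac{dJ}{da} = \int_{0}^{1} - 4 x^{a} \log{\left(x \right)} \, dx = \frac{4}{\left(a + 1\right)^{2}}.$$

Repeating $3$ times in total — each differentiation brings down another $\ln x$ — gives
$$\frac{d^{3}J}{da^{3}} = \int_{0}^{1} - 4 x^{a} \log{\left(x \right)}^{3} \, dx = \frac{24}{\left(a + 1\right)^{4}},$$
and the integrand here is exactly the target integrand, so $I = \frac{24}{\left(a + 1\right)^{4}}$.

Setting $a = \frac{3}{2}$:
$$I = \frac{384}{625}.$$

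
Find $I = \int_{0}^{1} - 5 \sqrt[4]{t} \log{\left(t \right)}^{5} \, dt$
$\frac{98304}{625}$

Consider the simpler parametrised integral
$$J(a) = \int_{0}^{1} - 5 t^{a} \, dt = - \frac{5}{a + 1}.$$

Differentiating under the integral sign brings down a factor of $\ln t$:
$$\frac{dJ}{da} = \int_{0}^{1} - 5 t^{a} \log{\left(t \right)} \, dt = \frac{5}{\left(a + 1\right)^{2}}.$$

Repeating $5$ times in total — each differentiation brings down another $\ln t$ — gives
$$\frac{d^{5}J}{da^{5}} = \int_{0}^{1} - 5 t^{a} \log{\left(t \right)}^{5} \, dt = \frac{600}{\left(a + 1\right)^{6}},$$
and the integrand here is exactly the target integrand, so $I = \frac{600}{\left(a + 1\right)^{6}}$.

Setting $a = \frac{1}{4}$:
$$I = \frac{98304}{625}.$$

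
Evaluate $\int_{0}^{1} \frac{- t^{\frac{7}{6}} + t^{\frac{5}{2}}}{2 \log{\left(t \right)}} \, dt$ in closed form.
$- \log{\left(13 \right)} + \frac{\log{\left(273 \right)}}{2}$

Replace the exponent $\frac{5}{2}$ by a parameter $a$: let $I(a) = \int_{0}^{1} \frac{- t^{\frac{7}{6}} + t^{a}}{2 \log{\left(t \right)}} \, dt$.

Since $\dfrac{\partial}{\partial a}\,t^{a} = t^{a} \ln t$, the $\ln t$ in the denominator cancels and
$$\frac{dI}{da} = \int_{0}^{1} \frac{1}{2} t^{a} \, dt = \frac{1}{2} \left[\frac{t^{a+1}}{a+1}\right]_0^1 = \frac{1}{2 \left(a + 1\right)}.$$

Integrating with respect to $a$ gives $I(a) = \log{\left(\frac{\sqrt{78} \sqrt{a + 1}}{13} \right)} + C$.

At $a = \frac{7}{6}$ the integrand is identically $0$, so $I(\frac{7}{6}) = 0$. The closed form gives $0$, hence $C = 0$.

Setting $a = \frac{5}{2}$:
$$I = - \log{\left(13 \right)} + \frac{\log{\left(273 \right)}}{2}.$$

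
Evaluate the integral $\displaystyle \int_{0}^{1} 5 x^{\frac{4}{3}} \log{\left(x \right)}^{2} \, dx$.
$\frac{270}{343}$

Start from the elementary integral
$$J(a) = \int_{0}^{1} 5 x^{a} \, dx = \frac{5}{a + 1}.$$

Differentiating under the integral sign brings down a factor of $\ln x$:
$$\frac{dJ}{da} = \int_{0}^{1} 5 x^{a} \log{\left(x \right)} \, dx = - \frac{5}{\left(a + 1\right)^{2}}.$$

Repeating twice in total — each differentiation brings down another $\ln x$ — gives
$$\frac{d^{2}J}{da^{2}} = \int_{0}^{1} 5 x^{a} \log{\left(x \right)}^{2} \, dx = \frac{10}{\left(a + 1\right)^{3}},$$
and the integrand here is exactly the target integrand, so $I = \frac{10}{\left(a + 1\right)^{3}}$.

Setting $a = \frac{4}{3}$:
$$I = \frac{270}{343}.$$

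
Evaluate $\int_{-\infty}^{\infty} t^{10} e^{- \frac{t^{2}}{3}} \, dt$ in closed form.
$\frac{229635 \sqrt{3} \sqrt{\pi}}{32}$

Consider the simpler parametrised integral
$$J(a) = \int_{-\infty}^{\infty} e^{- a t^{2}} \, dt = \frac{\sqrt{\pi}}{\sqrt{a}}.$$

Differentiating under the integral sign brings down a factor of $(-t^2)$:
$$\frac{dJ}{da} = \int_{-\infty}^{\infty} - t^{2} e^{- a t^{2}} \, dt = - \frac{\sqrt{\pi}}{2 a^{\frac{3}{2}}}.$$

Repeating $5$ times in total — each differentiation brings down another $(-t^2)$ — gives
$$\frac{d^{5}J}{da^{5}} = \int_{-\infty}^{\infty} - t^{10} e^{- a t^{2}} \, dt = - \frac{945 \sqrt{\pi}}{32 a^{\frac{11}{2}}},$$
and the integrand here is $(-1)^{5}$ times the target integrand, so $I = (-1)^{5}\,\frac{d^{5}J}{da^{5}} = \frac{945 \sqrt{\pi}}{32 a^{\frac{11}{2}}}$.

Setting $a = \frac{1}{3}$:
$$I = \frac{229635 \sqrt{3} \sqrt{\pi}}{32}.$$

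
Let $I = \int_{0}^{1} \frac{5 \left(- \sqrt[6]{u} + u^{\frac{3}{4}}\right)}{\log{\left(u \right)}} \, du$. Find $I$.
$\log{\left(\frac{243}{32} \right)}$

Consider the one-parameter family: let $I(a) = \int_{0}^{1} \frac{5 \left(- \sqrt[6]{u} + u^{a}\right)}{\log{\left(u \right)}} \, du$.

Since $\dfrac{\partial}{\partial a}\,u^{a} = u^{a} \ln u$, the $\ln u$ in the denominator cancels and
$$\frac{dI}{da} = \int_{0}^{1} 5 u^{a} \, du = 5 \left[\frac{u^{a+1}}{a+1}\right]_0^1 = \frac{5}{a + 1}.$$

Integrating with respect to $a$ gives $I(a) = \log{\left(\frac{7776 \left(a + 1\right)^{5}}{16807} \right)} + C$.

At $a = \frac{1}{6}$ the integrand is identically $0$, so $I(\frac{1}{6}) = 0$. The closed form gives $0$, hence $C = 0$.

Setting $a = \frac{3}{4}$:
$$I = \log{\left(\frac{243}{32} \right)}.$$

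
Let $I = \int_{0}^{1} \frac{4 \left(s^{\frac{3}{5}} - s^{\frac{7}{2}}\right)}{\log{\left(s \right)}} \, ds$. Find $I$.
$- \log{\left(\frac{4100625}{65536} \right)}$

Consider the one-parameter family: let $I(a) = \int_{0}^{1} \frac{4 \left(s^{\frac{3}{5}} - s^{a}\right)}{\log{\left(s \right)}} \, ds$.

Since $\dfrac{\partial}{\partial a}\,s^{a} = s^{a} \ln s$, the $\ln s$ in the denominator cancels and
$$\frac{dI}{da} = \int_{0}^{1} -4 s^{a} \, ds = -4 \left[\frac{s^{a+1}}{a+1}\right]_0^1 = - \frac{4}{a + 1}.$$

Integrating with respect to $a$ gives $I(a) = - \log{\left(\frac{625 \left(a + 1\right)^{4}}{4096} \right)} + C$.

At $a = \frac{3}{5}$ the integrand is identically $0$, so $I(\frac{3}{5}) = 0$. The closed form gives $0$, hence $C = 0$.

Setting $a = \frac{7}{2}$:
$$I = - \log{\left(\frac{4100625}{65536} \right)}.$$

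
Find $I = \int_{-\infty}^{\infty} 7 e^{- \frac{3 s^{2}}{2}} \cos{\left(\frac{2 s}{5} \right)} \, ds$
$\frac{7 \sqrt{6} \sqrt{\pi}}{3 e^{\frac{2}{75}}}$

Let $b$ denote the cosine frequency and define $I(b) = \int_{-\infty}^{\infty} 7 e^{- \frac{3 s^{2}}{2}} \cos{\left(b s \right)} \, ds$.

Differentiating under the integral sign,
$$I'(b) = \int_{-\infty}^{\infty} - 7 s e^{- \frac{3 s^{2}}{2}} \sin{\left(b s \right)} \, ds.$$

Integrate $\int_{-\infty}^{\infty} s \sin(b s)\, e^{- \frac{3 s^{2}}{2}}\, ds$ by parts with $u = \sin(b s)$ and $dv = s\, e^{- \frac{3 s^{2}}{2}}\, ds$, giving $v = - \frac{e^{- \frac{3 s^{2}}{2}}}{3}$. The boundary term vanishes and
$$\int_{-\infty}^{\infty} s \sin(b s)\, e^{- \frac{3 s^{2}}{2}}\, ds = \frac{b}{3} \int_{-\infty}^{\infty} \cos(b s)\, e^{- \frac{3 s^{2}}{2}}\, ds,$$
so $I'(b) = - \frac{b}{3}\, I(b)$.

This is a separable first-order ODE; solving with the initial condition $I(0) = \int_{-\infty}^{\infty} 7 e^{- \frac{3 s^{2}}{2}}\,ds = \frac{7 \sqrt{6} \sqrt{\pi}}{3}$ gives
$$I(b) = \frac{7 \sqrt{6} \sqrt{\pi} e^{- \frac{b^{2}}{6}}}{3}.$$

Setting $b = \frac{2}{5}$:
$$I = \frac{7 \sqrt{6} \sqrt{\pi}}{3 e^{\frac{2}{75}}}.$$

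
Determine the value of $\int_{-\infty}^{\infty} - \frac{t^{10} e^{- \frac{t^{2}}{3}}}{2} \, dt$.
$- \frac{229635 \sqrt{3} \sqrt{\pi}}{64}$

Start from the elementary integral
$$J(a) = \int_{-\infty}^{\infty} - \frac{e^{- a t^{2}}}{2} \, dt = - \frac{\sqrt{\pi}}{2 \sqrt{a}}.$$

Differentiating under the integral sign brings down a factor of $(-t^2)$:
$$\frac{dJ}{da} = \int_{-\infty}^{\infty} \frac{t^{2} e^{- a t^{2}}}{2} \, dt = \frac{\sqrt{\pi}}{4 a^{\frac{3}{2}}}.$$

Repeating $5$ times in total — each differentiation brings down another $(-t^2)$ — gives
$$\frac{d^{5}J}{da^{5}} = \int_{-\infty}^{\infty} \frac{t^{10} e^{- a t^{2}}}{2} \, dt = \frac{945 \sqrt{\pi}}{64 a^{\frac{11}{2}}},$$
and the integrand here is $(-1)^{5}$ times the target integrand, so $I = (-1)^{5}\,\frac{d^{5}J}{da^{5}} = - \frac{945 \sqrt{\pi}}{64 a^{\frac{11}{2}}}$.

Setting $a = \frac{1}{3}$:
$$I = - \frac{229635 \sqrt{3} \sqrt{\pi}}{64}.$$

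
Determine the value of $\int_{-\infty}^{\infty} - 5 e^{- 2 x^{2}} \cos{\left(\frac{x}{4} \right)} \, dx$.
$- \frac{5 \sqrt{2} \sqrt{\pi}}{2 e^{\frac{1}{128}}}$

Treat the cosine frequency as a parameter and define $I(b) = \int_{-\infty}^{\infty} - 5 e^{- 2 x^{2}} \cos{\left(b x \right)} \, dx$.

Differentiating under the integral sign,
$$I'(b) = \int_{-\infty}^{\infty} 5 x e^{- 2 x^{2}} \sin{\left(b x \right)} \, dx.$$

Integrate $\int_{-\infty}^{\infty} x \sin(b x)\, e^{- 2 x^{2}}\, dx$ by parts with $u = \sin(b x)$ and $dv = x\, e^{- 2 x^{2}}\, dx$, giving $v = - \frac{e^{- 2 x^{2}}}{4}$. The boundary term vanishes and
$$\int_{-\infty}^{\infty} x \sin(b x)\, e^{- 2 x^{2}}\, dx = \frac{b}{4} \int_{-\infty}^{\infty} \cos(b x)\, e^{- 2 x^{2}}\, dx,$$
so $I'(b) = - \frac{b}{4}\, I(b)$.

This is a separable first-order ODE; solving with the initial condition $I(0) = \int_{-\infty}^{\infty} - 5 e^{- 2 x^{2}}\,dx = - \frac{5 \sqrt{2} \sqrt{\pi}}{2}$ gives
$$I(b) = - \frac{5 \sqrt{2} \sqrt{\pi} e^{- \frac{b^{2}}{8}}}{2}.$$

Setting $b = \frac{1}{4}$:
$$I = - \frac{5 \sqrt{2} \sqrt{\pi}}{2 e^{\frac{1}{128}}}.$$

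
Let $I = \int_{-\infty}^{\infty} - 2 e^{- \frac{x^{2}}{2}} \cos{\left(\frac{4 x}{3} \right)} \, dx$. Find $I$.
$- \frac{2 \sqrt{2} \sqrt{\pi}}{e^{\frac{8}{9}}}$

Let $b$ denote the cosine frequency and define $I(b) = \int_{-\infty}^{\infty} - 2 e^{- \frac{x^{2}}{2}} \cos{\left(b x \right)} \, dx$.

Differentiating under the integral sign,
$$I'(b) = \int_{-\infty}^{\infty} 2 x e^{- \frac{x^{2}}{2}} \sin{\left(b x \right)} \, dx.$$

Integrate $\int_{-\infty}^{\infty} x \sin(b x)\, e^{- \frac{x^{2}}{2}}\, dx$ by parts with $u = \sin(b x)$ and $dv = x\, e^{- \frac{x^{2}}{2}}\, dx$, giving $v = - e^{- \frac{x^{2}}{2}}$. The boundary term vanishes and
$$\int_{-\infty}^{\infty} x \sin(b x)\, e^{- \frac{x^{2}}{2}}\, dx = b \int_{-\infty}^{\infty} \cos(b x)\, e^{- \frac{x^{2}}{2}}\, dx,$$
so $I'(b) = - b\, I(b)$.

This is a separable first-order ODE; solving with the initial condition $I(0) = \int_{-\infty}^{\infty} - 2 e^{- \frac{x^{2}}{2}}\,dx = - 2 \sqrt{2} \sqrt{\pi}$ gives
$$I(b) = - 2 \sqrt{2} \sqrt{\pi} e^{- \frac{b^{2}}{2}}.$$

Setting $b = \frac{4}{3}$:
$$I = - \frac{2 \sqrt{2} \sqrt{\pi}}{e^{\frac{8}{9}}}.$$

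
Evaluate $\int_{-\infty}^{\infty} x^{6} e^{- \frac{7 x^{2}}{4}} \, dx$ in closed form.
$\frac{240 \sqrt{7} \sqrt{\pi}}{2401}$

Start from the elementary integral
$$J(a) = \int_{-\infty}^{\infty} e^{- a x^{2}} \, dx = \frac{\sqrt{\pi}}{\sqrt{a}}.$$

Differentiating under the integral sign brings down a factor of $(-x^2)$:
$$\frac{dJ}{da} = \int_{-\infty}^{\infty} - x^{2} e^{- a x^{2}} \, dx = - \frac{\sqrt{\pi}}{2 a^{\frac{3}{2}}}.$$

Repeating $3$ times in total — each differentiation brings down another $(-x^2)$ — gives
$$\frac{d^{3}J}{da^{3}} = \int_{-\infty}^{\infty} - x^{6} e^{- a x^{2}} \, dx = - \frac{15 \sqrt{\pi}}{8 a^{\frac{7}{2}}},$$
and the integrand here is $(-1)^{3}$ times the target integrand, so $I = (-1)^{3}\,\frac{d^{3}J}{da^{3}} = \frac{15 \sqrt{\pi}}{8 a^{\frac{7}{2}}}$.

Setting $a = \frac{7}{4}$:
$$I = \frac{240 \sqrt{7} \sqrt{\pi}}{2401}.$$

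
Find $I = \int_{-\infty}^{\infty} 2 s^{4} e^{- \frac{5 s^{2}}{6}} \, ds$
$\frac{54 \sqrt{30} \sqrt{\pi}}{125}$

Begin with the known integral
$$J(a) = \int_{-\infty}^{\infty} 2 e^{- a s^{2}} \, ds = \frac{2 \sqrt{\pi}}{\sqrt{a}}.$$

Differentiating under the integral sign brings down a factor of $(-s^2)$:
$$\frac{dJ}{da} = \int_{-\infty}^{\infty} - 2 s^{2} e^{- a s^{2}} \, ds = - \frac{\sqrt{\pi}}{a^{\frac{3}{2}}}.$$

Repeating twice in total — each differentiation brings down another $(-s^2)$ — gives
$$\frac{d^{2}J}{da^{2}} = \int_{-\infty}^{\infty} 2 s^{4} e^{- a s^{2}} \, ds = \frac{3 \sqrt{\pi}}{2 a^{\frac{5}{2}}},$$
and the integrand here is exactly the target integrand, so $I = \frac{3 \sqrt{\pi}}{2 a^{\frac{5}{2}}}$.

Setting $a = \frac{5}{6}$:
$$I = \frac{54 \sqrt{30} \sqrt{\pi}}{125}.$$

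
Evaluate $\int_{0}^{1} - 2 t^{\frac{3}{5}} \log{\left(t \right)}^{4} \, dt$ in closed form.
$- \frac{9375}{2048}$

Start from the elementary integral
$$J(a) = \int_{0}^{1} - 2 t^{a} \, dt = - \frac{2}{a + 1}.$$

Differentiating under the integral sign brings down a factor of $\ln t$:
$$\frac{dJ}{da} = \int_{0}^{1} - 2 t^{a} \log{\left(t \right)} \, dt = \frac{2}{\left(a + 1\right)^{2}}.$$

Repeating $4$ times in total — each differentiation brings down another $\ln t$ — gives
$$\frac{d^{4}J}{da^{4}} = \int_{0}^{1} - 2 t^{a} \log{\left(t \right)}^{4} \, dt = - \frac{48}{\left(a + 1\right)^{5}},$$
and the integrand here is exactly the target integrand, so $I = - \frac{48}{\left(a + 1\right)^{5}}$.

Setting $a = \frac{3}{5}$:
$$I = - \frac{9375}{2048}.$$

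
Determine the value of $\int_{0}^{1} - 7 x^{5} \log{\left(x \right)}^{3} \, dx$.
$\frac{7}{216}$

Consider the simpler parametrised integral
$$J(a) = \int_{0}^{1} - 7 x^{a} \, dx = - \frac{7}{a + 1}.$$

Differentiating under the integral sign brings down a factor of $\ln x$:
$$\frac{dJ}{da} = \int_{0}^{1} - 7 x^{a} \log{\left(x \right)} \, dx = \frac{7}{\left(a + 1\right)^{2}}.$$

Repeating $3$ times in total — each differentiation brings down another $\ln x$ — gives
$$\frac{d^{3}J}{da^{3}} = \int_{0}^{1} - 7 x^{a} \log{\left(x \right)}^{3} \, dx = \frac{42}{\left(a + 1\right)^{4}},$$
and the integrand here is exactly the target integrand, so $I = \frac{42}{\left(a + 1\right)^{4}}$.

Setting $a = 5$:
$$I = \frac{7}{216}.$$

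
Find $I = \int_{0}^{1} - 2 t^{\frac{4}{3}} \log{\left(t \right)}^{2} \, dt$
$- \frac{108}{343}$

Consider the simpler parametrised integral
$$J(a) = \int_{0}^{1} - 2 t^{a} \, dt = - \frac{2}{a + 1}.$$

Differentiating under the integral sign brings down a factor of $\ln t$:
$$\frac{dJ}{da} = \int_{0}^{1} - 2 t^{a} \log{\left(t \right)} \, dt = \frac{2}{\left(a + 1\right)^{2}}.$$

Repeating twice in total — each differentiation brings down another $\ln t$ — gives
$$\frac{d^{2}J}{da^{2}} = \int_{0}^{1} - 2 t^{a} \log{\left(t \right)}^{2} \, dt = - \frac{4}{\left(a + 1\right)^{3}},$$
and the integrand here is exactly the target integrand, so $I = - \frac{4}{\left(a + 1\right)^{3}}$.

Setting $a = \frac{4}{3}$:
$$I = - \frac{108}{343}.$$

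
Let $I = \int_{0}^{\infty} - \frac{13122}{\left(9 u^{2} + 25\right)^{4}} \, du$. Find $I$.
$- \frac{2187 \pi}{250000}$

Recall the elementary integral
$$J(a) = \int_{0}^{\infty} - \frac{2}{a^{2} + u^{2}} \, du = - \frac{\pi}{a}.$$

Differentiating under the integral sign with respect to $a$,
$$\frac{dJ}{da} = \int_{0}^{\infty} \frac{4 a}{\left(a^{2} + u^{2}\right)^{2}} \, du = \frac{\pi}{a^{2}},$$
so $\int_{0}^{\infty} - \frac{2}{\left(a^{2} + u^{2}\right)^{2}} \, du = - \frac{\pi}{2 a^{3}}$.

Repeating — each differentiation of $1/(u^2+a^2)^j$ produces $-2ja/(u^2+a^2)^{j+1}$ — and dividing through by $-2ja$ at each step yields, after $3$ differentiations in total,
$$\int_{0}^{\infty} - \frac{2}{\left(a^{2} + u^{2}\right)^{4}} \, du = - \frac{5 \pi}{16 a^{7}}.$$

Setting $a = \frac{5}{3}$:
$$I = - \frac{2187 \pi}{250000}.$$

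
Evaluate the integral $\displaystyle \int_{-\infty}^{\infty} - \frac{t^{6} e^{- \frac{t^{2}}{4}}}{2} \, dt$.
$- 120 \sqrt{\pi}$

Begin with the known integral
$$J(a) = \int_{-\infty}^{\infty} - \frac{e^{- a t^{2}}}{2} \, dt = - \frac{\sqrt{\pi}}{2 \sqrt{a}}.$$

Differentiating under the integral sign brings down a factor of $(-t^2)$:
$$\frac{dJ}{da} = \int_{-\infty}^{\infty} \frac{t^{2} e^{- a t^{2}}}{2} \, dt = \frac{\sqrt{\pi}}{4 a^{\frac{3}{2}}}.$$

Repeating $3$ times in total — each differentiation brings down another $(-t^2)$ — gives
$$\frac{d^{3}J}{da^{3}} = \int_{-\infty}^{\infty} \frac{t^{6} e^{- a t^{2}}}{2} \, dt = \frac{15 \sqrt{\pi}}{16 a^{\frac{7}{2}}},$$
and the integrand here is $(-1)^{3}$ times the target integrand, so $I = (-1)^{3}\,\frac{d^{3}J}{da^{3}} = - \frac{15 \sqrt{\pi}}{16 a^{\frac{7}{2}}}$.

Setting $a = \frac{1}{4}$:
$$I = - 120 \sqrt{\pi}.$$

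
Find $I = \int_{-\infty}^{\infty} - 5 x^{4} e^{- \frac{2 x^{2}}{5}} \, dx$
$- \frac{375 \sqrt{10} \sqrt{\pi}}{32}$

Consider the simpler parametrised integral
$$J(a) = \int_{-\infty}^{\infty} - 5 e^{- a x^{2}} \, dx = - \frac{5 \sqrt{\pi}}{\sqrt{a}}.$$

Differentiating under the integral sign brings down a factor of $(-x^2)$:
$$\frac{dJ}{da} = \int_{-\infty}^{\infty} 5 x^{2} e^{- a x^{2}} \, dx = \frac{5 \sqrt{\pi}}{2 a^{\frac{3}{2}}}.$$

Repeating twice in total — each differentiation brings down another $(-x^2)$ — gives
$$\frac{d^{2}J}{da^{2}} = \int_{-\infty}^{\infty} - 5 x^{4} e^{- a x^{2}} \, dx = - \frac{15 \sqrt{\pi}}{4 a^{\frac{5}{2}}},$$
and the integrand here is exactly the target integrand, so $I = - \frac{15 \sqrt{\pi}}{4 a^{\frac{5}{2}}}$.

Setting $a = \frac{2}{5}$:
$$I = - \frac{375 \sqrt{10} \sqrt{\pi}}{32}.$$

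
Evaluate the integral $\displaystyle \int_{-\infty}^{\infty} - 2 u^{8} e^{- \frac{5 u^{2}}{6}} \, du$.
$- \frac{3402 \sqrt{30} \sqrt{\pi}}{625}$

Begin with the known integral
$$J(a) = \int_{-\infty}^{\infty} - 2 e^{- a u^{2}} \, du = - \frac{2 \sqrt{\pi}}{\sqrt{a}}.$$

Differentiating under the integral sign brings down a factor of $(-u^2)$:
$$\frac{dJ}{da} = \int_{-\infty}^{\infty} 2 u^{2} e^{- a u^{2}} \, du = \frac{\sqrt{\pi}}{a^{\frac{3}{2}}}.$$

Repeating $4$ times in total — each differentiation brings down another $(-u^2)$ — gives
$$\frac{d^{4}J}{da^{4}} = \int_{-\infty}^{\infty} - 2 u^{8} e^{- a u^{2}} \, du = - \frac{105 \sqrt{\pi}}{8 a^{\frac{9}{2}}},$$
and the integrand here is exactly the target integrand, so $I = - \frac{105 \sqrt{\pi}}{8 a^{\frac{9}{2}}}$.

Setting $a = \frac{5}{6}$:
$$I = - \frac{3402 \sqrt{30} \sqrt{\pi}}{625}.$$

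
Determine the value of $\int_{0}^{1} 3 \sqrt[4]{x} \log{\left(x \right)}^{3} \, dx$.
$- \frac{4608}{625}$

Consider the simpler parametrised integral
$$J(a) = \int_{0}^{1} 3 x^{a} \, dx = \frac{3}{a + 1}.$$

Differentiating under the integral sign brings down a factor of $\ln x$:
$$\frac{dJ}{da} = \int_{0}^{1} 3 x^{a} \log{\left(x \right)} \, dx = - \frac{3}{\left(a + 1\right)^{2}}.$$

Repeating $3$ times in total — each differentiation brings down another $\ln x$ — gives
$$\frac{d^{3}J}{da^{3}} = \int_{0}^{1} 3 x^{a} \log{\left(x \right)}^{3} \, dx = - \frac{18}{\left(a + 1\right)^{4}},$$
and the integrand here is exactly the target integrand, so $I = - \frac{18}{\left(a + 1\right)^{4}}$.

Setting $a = \frac{1}{4}$:
$$I = - \frac{4608}{625}.$$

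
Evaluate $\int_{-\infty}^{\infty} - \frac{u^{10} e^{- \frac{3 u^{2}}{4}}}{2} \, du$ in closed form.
$- \frac{1120 \sqrt{3} \sqrt{\pi}}{27}$

Consider the simpler parametrised integral
$$J(a) = \int_{-\infty}^{\infty} - \frac{e^{- a u^{2}}}{2} \, du = - \frac{\sqrt{\pi}}{2 \sqrt{a}}.$$

Differentiating under the integral sign brings down a factor of $(-u^2)$:
$$\frac{dJ}{da} = \int_{-\infty}^{\infty} \frac{u^{2} e^{- a u^{2}}}{2} \, du = \frac{\sqrt{\pi}}{4 a^{\frac{3}{2}}}.$$

Repeating $5$ times in total — each differentiation brings down another $(-u^2)$ — gives
$$\frac{d^{5}J}{da^{5}} = \int_{-\infty}^{\infty} \frac{u^{10} e^{- a u^{2}}}{2} \, du = \frac{945 \sqrt{\pi}}{64 a^{\frac{11}{2}}},$$
and the integrand here is $(-1)^{5}$ times the target integrand, so $I = (-1)^{5}\,\frac{d^{5}J}{da^{5}} = - \frac{945 \sqrt{\pi}}{64 a^{\frac{11}{2}}}$.

Setting $a = \frac{3}{4}$:
$$I = - \frac{1120 \sqrt{3} \sqrt{\pi}}{27}.$$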